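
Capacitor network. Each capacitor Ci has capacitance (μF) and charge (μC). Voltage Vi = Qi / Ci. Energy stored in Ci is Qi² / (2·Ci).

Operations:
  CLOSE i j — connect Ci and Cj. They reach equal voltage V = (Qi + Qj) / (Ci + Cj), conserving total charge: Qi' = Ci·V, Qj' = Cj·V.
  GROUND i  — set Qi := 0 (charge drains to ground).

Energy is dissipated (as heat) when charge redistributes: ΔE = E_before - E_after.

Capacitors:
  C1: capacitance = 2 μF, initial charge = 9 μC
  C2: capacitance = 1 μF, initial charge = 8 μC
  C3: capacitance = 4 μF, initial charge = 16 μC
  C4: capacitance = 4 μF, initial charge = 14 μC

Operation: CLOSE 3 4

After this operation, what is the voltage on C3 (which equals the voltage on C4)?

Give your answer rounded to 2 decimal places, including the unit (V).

Answer: 3.75 V

Derivation:
Initial: C1(2μF, Q=9μC, V=4.50V), C2(1μF, Q=8μC, V=8.00V), C3(4μF, Q=16μC, V=4.00V), C4(4μF, Q=14μC, V=3.50V)
Op 1: CLOSE 3-4: Q_total=30.00, C_total=8.00, V=3.75; Q3=15.00, Q4=15.00; dissipated=0.250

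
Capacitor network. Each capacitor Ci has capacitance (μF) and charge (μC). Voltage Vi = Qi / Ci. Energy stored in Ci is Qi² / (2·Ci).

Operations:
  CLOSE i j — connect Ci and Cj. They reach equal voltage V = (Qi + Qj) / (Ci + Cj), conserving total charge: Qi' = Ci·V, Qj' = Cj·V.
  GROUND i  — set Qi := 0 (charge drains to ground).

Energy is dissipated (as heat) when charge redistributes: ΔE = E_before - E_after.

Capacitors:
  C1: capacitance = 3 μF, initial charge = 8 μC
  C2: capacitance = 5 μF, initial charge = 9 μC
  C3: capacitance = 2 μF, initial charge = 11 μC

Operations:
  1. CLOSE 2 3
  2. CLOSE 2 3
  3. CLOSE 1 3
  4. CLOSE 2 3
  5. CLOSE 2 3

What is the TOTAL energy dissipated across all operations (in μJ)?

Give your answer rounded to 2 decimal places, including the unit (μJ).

Answer: 9.81 μJ

Derivation:
Initial: C1(3μF, Q=8μC, V=2.67V), C2(5μF, Q=9μC, V=1.80V), C3(2μF, Q=11μC, V=5.50V)
Op 1: CLOSE 2-3: Q_total=20.00, C_total=7.00, V=2.86; Q2=14.29, Q3=5.71; dissipated=9.779
Op 2: CLOSE 2-3: Q_total=20.00, C_total=7.00, V=2.86; Q2=14.29, Q3=5.71; dissipated=0.000
Op 3: CLOSE 1-3: Q_total=13.71, C_total=5.00, V=2.74; Q1=8.23, Q3=5.49; dissipated=0.022
Op 4: CLOSE 2-3: Q_total=19.77, C_total=7.00, V=2.82; Q2=14.12, Q3=5.65; dissipated=0.009
Op 5: CLOSE 2-3: Q_total=19.77, C_total=7.00, V=2.82; Q2=14.12, Q3=5.65; dissipated=0.000
Total dissipated: 9.810 μJ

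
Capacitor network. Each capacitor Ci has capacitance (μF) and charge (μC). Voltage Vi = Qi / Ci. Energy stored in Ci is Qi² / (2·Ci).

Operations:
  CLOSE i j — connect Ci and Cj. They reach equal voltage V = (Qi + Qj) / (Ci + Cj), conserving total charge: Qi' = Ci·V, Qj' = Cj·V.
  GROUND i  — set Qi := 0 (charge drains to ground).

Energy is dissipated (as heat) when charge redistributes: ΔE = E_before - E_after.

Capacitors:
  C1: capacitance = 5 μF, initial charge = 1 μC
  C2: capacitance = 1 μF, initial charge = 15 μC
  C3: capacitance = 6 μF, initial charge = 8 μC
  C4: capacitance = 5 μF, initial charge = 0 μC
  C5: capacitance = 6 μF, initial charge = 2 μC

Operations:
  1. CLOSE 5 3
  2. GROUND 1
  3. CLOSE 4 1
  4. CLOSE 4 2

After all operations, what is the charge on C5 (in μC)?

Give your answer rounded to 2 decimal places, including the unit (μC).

Answer: 5.00 μC

Derivation:
Initial: C1(5μF, Q=1μC, V=0.20V), C2(1μF, Q=15μC, V=15.00V), C3(6μF, Q=8μC, V=1.33V), C4(5μF, Q=0μC, V=0.00V), C5(6μF, Q=2μC, V=0.33V)
Op 1: CLOSE 5-3: Q_total=10.00, C_total=12.00, V=0.83; Q5=5.00, Q3=5.00; dissipated=1.500
Op 2: GROUND 1: Q1=0; energy lost=0.100
Op 3: CLOSE 4-1: Q_total=0.00, C_total=10.00, V=0.00; Q4=0.00, Q1=0.00; dissipated=0.000
Op 4: CLOSE 4-2: Q_total=15.00, C_total=6.00, V=2.50; Q4=12.50, Q2=2.50; dissipated=93.750
Final charges: Q1=0.00, Q2=2.50, Q3=5.00, Q4=12.50, Q5=5.00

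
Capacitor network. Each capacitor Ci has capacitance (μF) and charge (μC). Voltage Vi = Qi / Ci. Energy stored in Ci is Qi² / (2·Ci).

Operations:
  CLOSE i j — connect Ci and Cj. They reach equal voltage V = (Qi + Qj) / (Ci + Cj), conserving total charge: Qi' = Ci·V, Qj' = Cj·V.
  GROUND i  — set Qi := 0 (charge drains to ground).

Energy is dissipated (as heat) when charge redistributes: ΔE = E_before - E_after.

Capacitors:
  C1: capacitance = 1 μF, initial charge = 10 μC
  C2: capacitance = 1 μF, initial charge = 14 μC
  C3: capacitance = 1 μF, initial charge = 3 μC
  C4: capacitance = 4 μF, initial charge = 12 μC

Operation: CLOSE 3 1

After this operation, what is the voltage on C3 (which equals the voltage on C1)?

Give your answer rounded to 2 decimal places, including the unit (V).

Answer: 6.50 V

Derivation:
Initial: C1(1μF, Q=10μC, V=10.00V), C2(1μF, Q=14μC, V=14.00V), C3(1μF, Q=3μC, V=3.00V), C4(4μF, Q=12μC, V=3.00V)
Op 1: CLOSE 3-1: Q_total=13.00, C_total=2.00, V=6.50; Q3=6.50, Q1=6.50; dissipated=12.250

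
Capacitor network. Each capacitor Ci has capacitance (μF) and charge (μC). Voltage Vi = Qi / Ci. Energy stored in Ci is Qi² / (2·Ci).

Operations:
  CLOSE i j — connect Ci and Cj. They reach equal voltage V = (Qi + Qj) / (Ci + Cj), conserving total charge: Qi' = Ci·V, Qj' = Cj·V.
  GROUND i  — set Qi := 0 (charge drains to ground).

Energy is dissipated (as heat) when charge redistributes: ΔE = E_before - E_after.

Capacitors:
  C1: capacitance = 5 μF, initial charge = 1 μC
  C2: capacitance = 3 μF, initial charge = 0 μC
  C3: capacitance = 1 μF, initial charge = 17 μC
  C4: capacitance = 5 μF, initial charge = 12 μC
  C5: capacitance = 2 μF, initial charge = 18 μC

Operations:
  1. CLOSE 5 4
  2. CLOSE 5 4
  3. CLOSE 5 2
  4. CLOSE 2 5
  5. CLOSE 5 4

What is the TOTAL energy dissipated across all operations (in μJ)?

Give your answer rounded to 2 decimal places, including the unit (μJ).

Initial: C1(5μF, Q=1μC, V=0.20V), C2(3μF, Q=0μC, V=0.00V), C3(1μF, Q=17μC, V=17.00V), C4(5μF, Q=12μC, V=2.40V), C5(2μF, Q=18μC, V=9.00V)
Op 1: CLOSE 5-4: Q_total=30.00, C_total=7.00, V=4.29; Q5=8.57, Q4=21.43; dissipated=31.114
Op 2: CLOSE 5-4: Q_total=30.00, C_total=7.00, V=4.29; Q5=8.57, Q4=21.43; dissipated=0.000
Op 3: CLOSE 5-2: Q_total=8.57, C_total=5.00, V=1.71; Q5=3.43, Q2=5.14; dissipated=11.020
Op 4: CLOSE 2-5: Q_total=8.57, C_total=5.00, V=1.71; Q2=5.14, Q5=3.43; dissipated=0.000
Op 5: CLOSE 5-4: Q_total=24.86, C_total=7.00, V=3.55; Q5=7.10, Q4=17.76; dissipated=4.723
Total dissipated: 46.858 μJ

Answer: 46.86 μJ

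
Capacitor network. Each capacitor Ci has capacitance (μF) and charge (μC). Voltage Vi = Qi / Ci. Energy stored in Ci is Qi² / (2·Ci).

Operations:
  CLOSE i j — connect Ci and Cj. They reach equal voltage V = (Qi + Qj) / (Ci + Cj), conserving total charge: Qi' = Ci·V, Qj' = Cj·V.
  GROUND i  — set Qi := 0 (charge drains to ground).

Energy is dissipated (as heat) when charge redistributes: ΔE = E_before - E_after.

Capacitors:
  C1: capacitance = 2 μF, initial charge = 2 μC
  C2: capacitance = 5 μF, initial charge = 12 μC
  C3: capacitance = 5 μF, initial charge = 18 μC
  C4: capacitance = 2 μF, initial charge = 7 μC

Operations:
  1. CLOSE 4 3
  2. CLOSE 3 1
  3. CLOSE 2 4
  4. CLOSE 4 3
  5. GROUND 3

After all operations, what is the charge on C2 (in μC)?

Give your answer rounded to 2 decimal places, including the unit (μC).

Answer: 13.67 μC

Derivation:
Initial: C1(2μF, Q=2μC, V=1.00V), C2(5μF, Q=12μC, V=2.40V), C3(5μF, Q=18μC, V=3.60V), C4(2μF, Q=7μC, V=3.50V)
Op 1: CLOSE 4-3: Q_total=25.00, C_total=7.00, V=3.57; Q4=7.14, Q3=17.86; dissipated=0.007
Op 2: CLOSE 3-1: Q_total=19.86, C_total=7.00, V=2.84; Q3=14.18, Q1=5.67; dissipated=4.723
Op 3: CLOSE 2-4: Q_total=19.14, C_total=7.00, V=2.73; Q2=13.67, Q4=5.47; dissipated=0.980
Op 4: CLOSE 4-3: Q_total=19.65, C_total=7.00, V=2.81; Q4=5.62, Q3=14.04; dissipated=0.007
Op 5: GROUND 3: Q3=0; energy lost=19.706
Final charges: Q1=5.67, Q2=13.67, Q3=0.00, Q4=5.62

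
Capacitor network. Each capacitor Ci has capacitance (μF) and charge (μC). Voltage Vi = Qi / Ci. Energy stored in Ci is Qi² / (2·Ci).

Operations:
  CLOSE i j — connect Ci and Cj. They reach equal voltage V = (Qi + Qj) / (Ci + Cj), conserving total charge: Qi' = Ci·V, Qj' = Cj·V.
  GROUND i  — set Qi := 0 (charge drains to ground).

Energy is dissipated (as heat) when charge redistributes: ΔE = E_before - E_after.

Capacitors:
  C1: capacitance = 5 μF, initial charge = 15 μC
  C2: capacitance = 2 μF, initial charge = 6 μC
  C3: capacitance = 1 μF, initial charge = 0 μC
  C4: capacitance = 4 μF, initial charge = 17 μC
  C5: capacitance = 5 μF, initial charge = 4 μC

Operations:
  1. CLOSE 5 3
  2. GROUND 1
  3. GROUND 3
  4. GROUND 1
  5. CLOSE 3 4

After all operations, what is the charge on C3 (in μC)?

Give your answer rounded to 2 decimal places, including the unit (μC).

Answer: 3.40 μC

Derivation:
Initial: C1(5μF, Q=15μC, V=3.00V), C2(2μF, Q=6μC, V=3.00V), C3(1μF, Q=0μC, V=0.00V), C4(4μF, Q=17μC, V=4.25V), C5(5μF, Q=4μC, V=0.80V)
Op 1: CLOSE 5-3: Q_total=4.00, C_total=6.00, V=0.67; Q5=3.33, Q3=0.67; dissipated=0.267
Op 2: GROUND 1: Q1=0; energy lost=22.500
Op 3: GROUND 3: Q3=0; energy lost=0.222
Op 4: GROUND 1: Q1=0; energy lost=0.000
Op 5: CLOSE 3-4: Q_total=17.00, C_total=5.00, V=3.40; Q3=3.40, Q4=13.60; dissipated=7.225
Final charges: Q1=0.00, Q2=6.00, Q3=3.40, Q4=13.60, Q5=3.33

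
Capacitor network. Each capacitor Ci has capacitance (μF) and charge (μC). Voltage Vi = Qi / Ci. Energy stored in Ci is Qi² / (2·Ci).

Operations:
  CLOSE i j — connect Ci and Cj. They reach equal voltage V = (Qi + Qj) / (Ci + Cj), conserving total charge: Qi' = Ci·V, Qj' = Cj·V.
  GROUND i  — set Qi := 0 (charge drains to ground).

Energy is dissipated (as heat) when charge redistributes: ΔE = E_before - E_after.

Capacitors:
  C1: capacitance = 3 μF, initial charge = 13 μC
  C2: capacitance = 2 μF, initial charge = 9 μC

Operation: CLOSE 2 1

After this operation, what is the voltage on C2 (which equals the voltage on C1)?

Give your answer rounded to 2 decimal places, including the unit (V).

Answer: 4.40 V

Derivation:
Initial: C1(3μF, Q=13μC, V=4.33V), C2(2μF, Q=9μC, V=4.50V)
Op 1: CLOSE 2-1: Q_total=22.00, C_total=5.00, V=4.40; Q2=8.80, Q1=13.20; dissipated=0.017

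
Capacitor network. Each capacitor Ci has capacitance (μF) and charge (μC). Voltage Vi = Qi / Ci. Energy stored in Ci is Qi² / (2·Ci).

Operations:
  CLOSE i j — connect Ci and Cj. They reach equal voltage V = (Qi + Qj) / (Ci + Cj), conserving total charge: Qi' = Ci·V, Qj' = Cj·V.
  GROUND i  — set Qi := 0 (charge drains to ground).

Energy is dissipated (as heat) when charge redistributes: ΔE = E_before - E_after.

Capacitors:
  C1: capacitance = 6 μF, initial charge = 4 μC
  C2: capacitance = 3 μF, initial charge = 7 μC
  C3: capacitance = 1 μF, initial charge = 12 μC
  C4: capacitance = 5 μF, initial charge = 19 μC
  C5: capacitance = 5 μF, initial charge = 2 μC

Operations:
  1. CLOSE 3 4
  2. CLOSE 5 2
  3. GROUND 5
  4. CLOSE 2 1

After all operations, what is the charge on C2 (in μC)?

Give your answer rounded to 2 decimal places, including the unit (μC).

Initial: C1(6μF, Q=4μC, V=0.67V), C2(3μF, Q=7μC, V=2.33V), C3(1μF, Q=12μC, V=12.00V), C4(5μF, Q=19μC, V=3.80V), C5(5μF, Q=2μC, V=0.40V)
Op 1: CLOSE 3-4: Q_total=31.00, C_total=6.00, V=5.17; Q3=5.17, Q4=25.83; dissipated=28.017
Op 2: CLOSE 5-2: Q_total=9.00, C_total=8.00, V=1.12; Q5=5.62, Q2=3.38; dissipated=3.504
Op 3: GROUND 5: Q5=0; energy lost=3.164
Op 4: CLOSE 2-1: Q_total=7.38, C_total=9.00, V=0.82; Q2=2.46, Q1=4.92; dissipated=0.210
Final charges: Q1=4.92, Q2=2.46, Q3=5.17, Q4=25.83, Q5=0.00

Answer: 2.46 μC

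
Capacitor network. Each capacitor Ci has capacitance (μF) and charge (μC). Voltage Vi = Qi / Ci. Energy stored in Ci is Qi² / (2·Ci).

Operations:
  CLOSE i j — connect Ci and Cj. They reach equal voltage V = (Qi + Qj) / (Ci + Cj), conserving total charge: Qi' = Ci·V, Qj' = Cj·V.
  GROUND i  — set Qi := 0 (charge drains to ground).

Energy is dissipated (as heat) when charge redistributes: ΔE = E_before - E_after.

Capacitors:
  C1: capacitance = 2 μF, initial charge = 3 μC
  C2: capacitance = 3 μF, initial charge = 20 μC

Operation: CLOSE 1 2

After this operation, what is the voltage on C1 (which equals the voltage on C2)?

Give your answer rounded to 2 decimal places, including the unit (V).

Answer: 4.60 V

Derivation:
Initial: C1(2μF, Q=3μC, V=1.50V), C2(3μF, Q=20μC, V=6.67V)
Op 1: CLOSE 1-2: Q_total=23.00, C_total=5.00, V=4.60; Q1=9.20, Q2=13.80; dissipated=16.017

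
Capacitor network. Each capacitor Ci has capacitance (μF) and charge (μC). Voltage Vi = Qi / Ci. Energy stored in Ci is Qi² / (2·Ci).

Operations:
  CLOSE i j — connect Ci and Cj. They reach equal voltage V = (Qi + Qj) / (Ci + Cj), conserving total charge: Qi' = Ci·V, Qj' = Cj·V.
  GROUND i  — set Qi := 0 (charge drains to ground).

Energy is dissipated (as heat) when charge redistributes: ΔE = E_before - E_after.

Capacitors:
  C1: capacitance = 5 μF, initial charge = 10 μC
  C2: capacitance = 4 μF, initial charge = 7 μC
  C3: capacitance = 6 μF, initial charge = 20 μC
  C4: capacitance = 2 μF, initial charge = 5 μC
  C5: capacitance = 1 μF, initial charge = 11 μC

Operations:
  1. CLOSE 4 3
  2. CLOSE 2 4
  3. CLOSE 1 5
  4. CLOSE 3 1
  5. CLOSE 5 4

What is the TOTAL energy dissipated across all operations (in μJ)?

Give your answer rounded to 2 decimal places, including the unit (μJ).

Initial: C1(5μF, Q=10μC, V=2.00V), C2(4μF, Q=7μC, V=1.75V), C3(6μF, Q=20μC, V=3.33V), C4(2μF, Q=5μC, V=2.50V), C5(1μF, Q=11μC, V=11.00V)
Op 1: CLOSE 4-3: Q_total=25.00, C_total=8.00, V=3.12; Q4=6.25, Q3=18.75; dissipated=0.521
Op 2: CLOSE 2-4: Q_total=13.25, C_total=6.00, V=2.21; Q2=8.83, Q4=4.42; dissipated=1.260
Op 3: CLOSE 1-5: Q_total=21.00, C_total=6.00, V=3.50; Q1=17.50, Q5=3.50; dissipated=33.750
Op 4: CLOSE 3-1: Q_total=36.25, C_total=11.00, V=3.30; Q3=19.77, Q1=16.48; dissipated=0.192
Op 5: CLOSE 5-4: Q_total=7.92, C_total=3.00, V=2.64; Q5=2.64, Q4=5.28; dissipated=0.556
Total dissipated: 36.279 μJ

Answer: 36.28 μJ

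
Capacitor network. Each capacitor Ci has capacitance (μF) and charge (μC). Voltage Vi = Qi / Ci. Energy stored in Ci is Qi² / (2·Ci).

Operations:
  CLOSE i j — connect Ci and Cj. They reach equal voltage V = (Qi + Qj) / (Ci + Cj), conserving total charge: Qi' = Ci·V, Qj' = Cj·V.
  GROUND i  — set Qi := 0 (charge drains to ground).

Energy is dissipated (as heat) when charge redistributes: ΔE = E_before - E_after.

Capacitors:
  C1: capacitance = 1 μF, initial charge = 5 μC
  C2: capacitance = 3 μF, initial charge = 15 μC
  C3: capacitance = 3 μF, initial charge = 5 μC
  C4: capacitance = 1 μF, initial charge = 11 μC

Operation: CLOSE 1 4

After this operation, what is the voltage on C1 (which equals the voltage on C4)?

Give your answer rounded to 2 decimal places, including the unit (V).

Answer: 8.00 V

Derivation:
Initial: C1(1μF, Q=5μC, V=5.00V), C2(3μF, Q=15μC, V=5.00V), C3(3μF, Q=5μC, V=1.67V), C4(1μF, Q=11μC, V=11.00V)
Op 1: CLOSE 1-4: Q_total=16.00, C_total=2.00, V=8.00; Q1=8.00, Q4=8.00; dissipated=9.000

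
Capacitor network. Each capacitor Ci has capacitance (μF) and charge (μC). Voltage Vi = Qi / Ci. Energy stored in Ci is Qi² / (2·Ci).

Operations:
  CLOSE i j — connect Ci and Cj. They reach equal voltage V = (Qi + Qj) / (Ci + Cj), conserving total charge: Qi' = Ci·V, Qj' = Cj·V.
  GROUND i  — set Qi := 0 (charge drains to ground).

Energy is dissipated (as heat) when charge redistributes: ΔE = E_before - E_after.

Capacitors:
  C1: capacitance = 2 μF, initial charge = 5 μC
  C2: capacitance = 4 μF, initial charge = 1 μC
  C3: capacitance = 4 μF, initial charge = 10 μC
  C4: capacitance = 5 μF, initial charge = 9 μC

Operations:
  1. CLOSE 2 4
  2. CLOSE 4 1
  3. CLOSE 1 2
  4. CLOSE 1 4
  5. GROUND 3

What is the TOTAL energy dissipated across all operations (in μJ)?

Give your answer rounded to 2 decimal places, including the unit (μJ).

Initial: C1(2μF, Q=5μC, V=2.50V), C2(4μF, Q=1μC, V=0.25V), C3(4μF, Q=10μC, V=2.50V), C4(5μF, Q=9μC, V=1.80V)
Op 1: CLOSE 2-4: Q_total=10.00, C_total=9.00, V=1.11; Q2=4.44, Q4=5.56; dissipated=2.669
Op 2: CLOSE 4-1: Q_total=10.56, C_total=7.00, V=1.51; Q4=7.54, Q1=3.02; dissipated=1.378
Op 3: CLOSE 1-2: Q_total=7.46, C_total=6.00, V=1.24; Q1=2.49, Q2=4.97; dissipated=0.105
Op 4: CLOSE 1-4: Q_total=10.03, C_total=7.00, V=1.43; Q1=2.86, Q4=7.16; dissipated=0.050
Op 5: GROUND 3: Q3=0; energy lost=12.500
Total dissipated: 16.702 μJ

Answer: 16.70 μJ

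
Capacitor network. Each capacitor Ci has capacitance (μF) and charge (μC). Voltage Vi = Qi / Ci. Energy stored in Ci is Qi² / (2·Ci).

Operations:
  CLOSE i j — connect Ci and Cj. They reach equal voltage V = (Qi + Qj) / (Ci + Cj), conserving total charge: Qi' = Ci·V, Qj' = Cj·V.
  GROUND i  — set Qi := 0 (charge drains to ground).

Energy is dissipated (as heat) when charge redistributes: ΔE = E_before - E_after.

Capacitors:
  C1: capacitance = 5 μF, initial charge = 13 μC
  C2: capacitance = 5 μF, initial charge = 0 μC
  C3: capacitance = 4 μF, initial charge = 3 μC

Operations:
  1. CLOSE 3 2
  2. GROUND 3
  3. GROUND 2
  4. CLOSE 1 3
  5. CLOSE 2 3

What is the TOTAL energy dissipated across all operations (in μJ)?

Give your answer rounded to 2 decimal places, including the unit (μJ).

Initial: C1(5μF, Q=13μC, V=2.60V), C2(5μF, Q=0μC, V=0.00V), C3(4μF, Q=3μC, V=0.75V)
Op 1: CLOSE 3-2: Q_total=3.00, C_total=9.00, V=0.33; Q3=1.33, Q2=1.67; dissipated=0.625
Op 2: GROUND 3: Q3=0; energy lost=0.222
Op 3: GROUND 2: Q2=0; energy lost=0.278
Op 4: CLOSE 1-3: Q_total=13.00, C_total=9.00, V=1.44; Q1=7.22, Q3=5.78; dissipated=7.511
Op 5: CLOSE 2-3: Q_total=5.78, C_total=9.00, V=0.64; Q2=3.21, Q3=2.57; dissipated=2.318
Total dissipated: 10.954 μJ

Answer: 10.95 μJ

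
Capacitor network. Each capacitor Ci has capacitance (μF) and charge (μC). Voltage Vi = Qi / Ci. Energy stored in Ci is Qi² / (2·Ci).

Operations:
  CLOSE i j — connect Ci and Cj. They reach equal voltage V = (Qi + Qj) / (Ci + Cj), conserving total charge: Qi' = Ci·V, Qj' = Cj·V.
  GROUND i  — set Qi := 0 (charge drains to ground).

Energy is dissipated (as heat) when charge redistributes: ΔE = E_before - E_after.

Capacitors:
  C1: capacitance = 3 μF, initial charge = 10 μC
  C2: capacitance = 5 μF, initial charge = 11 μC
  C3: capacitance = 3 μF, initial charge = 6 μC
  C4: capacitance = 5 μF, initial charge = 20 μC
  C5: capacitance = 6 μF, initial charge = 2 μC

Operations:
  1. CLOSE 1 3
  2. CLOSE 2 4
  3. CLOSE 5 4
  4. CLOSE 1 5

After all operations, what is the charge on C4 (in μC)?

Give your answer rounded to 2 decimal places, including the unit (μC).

Answer: 7.95 μC

Derivation:
Initial: C1(3μF, Q=10μC, V=3.33V), C2(5μF, Q=11μC, V=2.20V), C3(3μF, Q=6μC, V=2.00V), C4(5μF, Q=20μC, V=4.00V), C5(6μF, Q=2μC, V=0.33V)
Op 1: CLOSE 1-3: Q_total=16.00, C_total=6.00, V=2.67; Q1=8.00, Q3=8.00; dissipated=1.333
Op 2: CLOSE 2-4: Q_total=31.00, C_total=10.00, V=3.10; Q2=15.50, Q4=15.50; dissipated=4.050
Op 3: CLOSE 5-4: Q_total=17.50, C_total=11.00, V=1.59; Q5=9.55, Q4=7.95; dissipated=10.438
Op 4: CLOSE 1-5: Q_total=17.55, C_total=9.00, V=1.95; Q1=5.85, Q5=11.70; dissipated=1.157
Final charges: Q1=5.85, Q2=15.50, Q3=8.00, Q4=7.95, Q5=11.70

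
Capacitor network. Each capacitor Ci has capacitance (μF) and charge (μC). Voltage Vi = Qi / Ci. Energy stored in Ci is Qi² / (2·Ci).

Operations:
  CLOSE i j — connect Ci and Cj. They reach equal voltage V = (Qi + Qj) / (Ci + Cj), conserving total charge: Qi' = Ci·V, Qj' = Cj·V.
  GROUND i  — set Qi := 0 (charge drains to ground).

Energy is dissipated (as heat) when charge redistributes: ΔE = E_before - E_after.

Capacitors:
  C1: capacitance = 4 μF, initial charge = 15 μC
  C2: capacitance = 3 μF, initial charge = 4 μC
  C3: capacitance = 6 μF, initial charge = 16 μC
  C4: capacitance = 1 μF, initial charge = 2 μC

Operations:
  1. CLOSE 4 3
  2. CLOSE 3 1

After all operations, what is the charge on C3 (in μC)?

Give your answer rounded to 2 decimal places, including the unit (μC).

Answer: 18.26 μC

Derivation:
Initial: C1(4μF, Q=15μC, V=3.75V), C2(3μF, Q=4μC, V=1.33V), C3(6μF, Q=16μC, V=2.67V), C4(1μF, Q=2μC, V=2.00V)
Op 1: CLOSE 4-3: Q_total=18.00, C_total=7.00, V=2.57; Q4=2.57, Q3=15.43; dissipated=0.190
Op 2: CLOSE 3-1: Q_total=30.43, C_total=10.00, V=3.04; Q3=18.26, Q1=12.17; dissipated=1.667
Final charges: Q1=12.17, Q2=4.00, Q3=18.26, Q4=2.57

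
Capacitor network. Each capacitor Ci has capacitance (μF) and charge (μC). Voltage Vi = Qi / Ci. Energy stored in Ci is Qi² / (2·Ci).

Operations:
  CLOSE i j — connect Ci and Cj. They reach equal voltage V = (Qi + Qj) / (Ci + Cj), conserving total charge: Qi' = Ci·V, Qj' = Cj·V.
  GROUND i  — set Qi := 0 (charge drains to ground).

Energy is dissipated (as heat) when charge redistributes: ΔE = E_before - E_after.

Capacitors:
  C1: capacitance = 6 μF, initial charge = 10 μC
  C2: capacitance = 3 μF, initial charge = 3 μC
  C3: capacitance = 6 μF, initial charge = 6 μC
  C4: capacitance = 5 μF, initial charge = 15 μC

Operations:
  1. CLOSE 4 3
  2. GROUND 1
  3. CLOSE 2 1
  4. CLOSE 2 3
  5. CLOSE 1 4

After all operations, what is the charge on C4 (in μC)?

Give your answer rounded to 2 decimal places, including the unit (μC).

Initial: C1(6μF, Q=10μC, V=1.67V), C2(3μF, Q=3μC, V=1.00V), C3(6μF, Q=6μC, V=1.00V), C4(5μF, Q=15μC, V=3.00V)
Op 1: CLOSE 4-3: Q_total=21.00, C_total=11.00, V=1.91; Q4=9.55, Q3=11.45; dissipated=5.455
Op 2: GROUND 1: Q1=0; energy lost=8.333
Op 3: CLOSE 2-1: Q_total=3.00, C_total=9.00, V=0.33; Q2=1.00, Q1=2.00; dissipated=1.000
Op 4: CLOSE 2-3: Q_total=12.45, C_total=9.00, V=1.38; Q2=4.15, Q3=8.30; dissipated=2.483
Op 5: CLOSE 1-4: Q_total=11.55, C_total=11.00, V=1.05; Q1=6.30, Q4=5.25; dissipated=3.386
Final charges: Q1=6.30, Q2=4.15, Q3=8.30, Q4=5.25

Answer: 5.25 μC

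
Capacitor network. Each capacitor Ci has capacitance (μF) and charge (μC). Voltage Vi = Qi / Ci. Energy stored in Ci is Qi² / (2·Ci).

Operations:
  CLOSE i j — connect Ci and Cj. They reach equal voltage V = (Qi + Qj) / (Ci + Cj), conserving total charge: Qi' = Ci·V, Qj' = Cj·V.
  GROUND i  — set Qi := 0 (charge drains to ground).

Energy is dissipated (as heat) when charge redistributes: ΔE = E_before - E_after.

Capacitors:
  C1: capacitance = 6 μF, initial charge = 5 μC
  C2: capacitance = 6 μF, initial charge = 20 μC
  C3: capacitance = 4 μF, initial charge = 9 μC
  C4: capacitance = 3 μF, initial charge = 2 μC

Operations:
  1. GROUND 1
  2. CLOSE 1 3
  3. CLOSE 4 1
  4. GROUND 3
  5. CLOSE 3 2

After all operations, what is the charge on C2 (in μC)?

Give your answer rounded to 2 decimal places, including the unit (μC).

Initial: C1(6μF, Q=5μC, V=0.83V), C2(6μF, Q=20μC, V=3.33V), C3(4μF, Q=9μC, V=2.25V), C4(3μF, Q=2μC, V=0.67V)
Op 1: GROUND 1: Q1=0; energy lost=2.083
Op 2: CLOSE 1-3: Q_total=9.00, C_total=10.00, V=0.90; Q1=5.40, Q3=3.60; dissipated=6.075
Op 3: CLOSE 4-1: Q_total=7.40, C_total=9.00, V=0.82; Q4=2.47, Q1=4.93; dissipated=0.054
Op 4: GROUND 3: Q3=0; energy lost=1.620
Op 5: CLOSE 3-2: Q_total=20.00, C_total=10.00, V=2.00; Q3=8.00, Q2=12.00; dissipated=13.333
Final charges: Q1=4.93, Q2=12.00, Q3=8.00, Q4=2.47

Answer: 12.00 μC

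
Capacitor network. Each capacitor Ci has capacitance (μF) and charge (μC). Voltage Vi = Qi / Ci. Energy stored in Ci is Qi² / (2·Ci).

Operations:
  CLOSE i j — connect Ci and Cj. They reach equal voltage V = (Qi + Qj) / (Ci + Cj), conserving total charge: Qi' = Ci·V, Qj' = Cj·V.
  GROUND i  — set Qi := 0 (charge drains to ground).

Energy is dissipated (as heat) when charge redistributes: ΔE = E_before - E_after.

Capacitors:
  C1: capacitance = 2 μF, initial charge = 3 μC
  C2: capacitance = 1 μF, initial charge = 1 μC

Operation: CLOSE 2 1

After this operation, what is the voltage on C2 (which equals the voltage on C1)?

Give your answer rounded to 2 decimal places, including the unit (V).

Initial: C1(2μF, Q=3μC, V=1.50V), C2(1μF, Q=1μC, V=1.00V)
Op 1: CLOSE 2-1: Q_total=4.00, C_total=3.00, V=1.33; Q2=1.33, Q1=2.67; dissipated=0.083

Answer: 1.33 V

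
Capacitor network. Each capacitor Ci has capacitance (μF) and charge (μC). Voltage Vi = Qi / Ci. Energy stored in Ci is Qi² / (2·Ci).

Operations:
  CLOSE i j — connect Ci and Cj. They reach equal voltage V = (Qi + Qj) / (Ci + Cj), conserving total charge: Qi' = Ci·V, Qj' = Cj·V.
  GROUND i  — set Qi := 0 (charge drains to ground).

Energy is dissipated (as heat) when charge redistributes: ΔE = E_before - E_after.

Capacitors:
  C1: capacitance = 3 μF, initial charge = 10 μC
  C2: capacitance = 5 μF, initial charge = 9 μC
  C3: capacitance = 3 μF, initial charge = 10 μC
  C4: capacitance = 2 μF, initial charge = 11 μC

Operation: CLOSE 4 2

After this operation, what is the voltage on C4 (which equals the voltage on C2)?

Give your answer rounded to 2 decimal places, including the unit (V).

Initial: C1(3μF, Q=10μC, V=3.33V), C2(5μF, Q=9μC, V=1.80V), C3(3μF, Q=10μC, V=3.33V), C4(2μF, Q=11μC, V=5.50V)
Op 1: CLOSE 4-2: Q_total=20.00, C_total=7.00, V=2.86; Q4=5.71, Q2=14.29; dissipated=9.779

Answer: 2.86 V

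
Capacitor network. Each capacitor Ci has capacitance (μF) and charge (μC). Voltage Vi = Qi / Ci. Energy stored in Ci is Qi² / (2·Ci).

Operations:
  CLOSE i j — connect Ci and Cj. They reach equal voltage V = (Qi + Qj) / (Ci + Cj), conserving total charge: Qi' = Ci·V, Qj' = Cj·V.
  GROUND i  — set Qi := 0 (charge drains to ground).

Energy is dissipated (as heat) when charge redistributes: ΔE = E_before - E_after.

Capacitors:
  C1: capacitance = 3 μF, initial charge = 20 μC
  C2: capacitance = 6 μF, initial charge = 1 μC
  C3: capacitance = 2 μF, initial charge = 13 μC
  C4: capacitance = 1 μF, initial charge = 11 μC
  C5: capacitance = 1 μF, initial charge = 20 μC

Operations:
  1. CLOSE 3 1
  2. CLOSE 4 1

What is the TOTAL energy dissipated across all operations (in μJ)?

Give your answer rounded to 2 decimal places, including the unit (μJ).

Answer: 7.28 μJ

Derivation:
Initial: C1(3μF, Q=20μC, V=6.67V), C2(6μF, Q=1μC, V=0.17V), C3(2μF, Q=13μC, V=6.50V), C4(1μF, Q=11μC, V=11.00V), C5(1μF, Q=20μC, V=20.00V)
Op 1: CLOSE 3-1: Q_total=33.00, C_total=5.00, V=6.60; Q3=13.20, Q1=19.80; dissipated=0.017
Op 2: CLOSE 4-1: Q_total=30.80, C_total=4.00, V=7.70; Q4=7.70, Q1=23.10; dissipated=7.260
Total dissipated: 7.277 μJ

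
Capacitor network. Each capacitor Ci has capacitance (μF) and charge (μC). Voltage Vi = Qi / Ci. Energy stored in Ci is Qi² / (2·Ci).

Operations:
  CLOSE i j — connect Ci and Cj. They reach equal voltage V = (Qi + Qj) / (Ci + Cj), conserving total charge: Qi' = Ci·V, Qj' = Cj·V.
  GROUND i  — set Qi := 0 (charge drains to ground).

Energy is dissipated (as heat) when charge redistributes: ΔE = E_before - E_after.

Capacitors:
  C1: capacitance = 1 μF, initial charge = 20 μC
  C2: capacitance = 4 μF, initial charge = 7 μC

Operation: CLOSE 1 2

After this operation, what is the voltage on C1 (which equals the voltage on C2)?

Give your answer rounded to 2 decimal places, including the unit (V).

Answer: 5.40 V

Derivation:
Initial: C1(1μF, Q=20μC, V=20.00V), C2(4μF, Q=7μC, V=1.75V)
Op 1: CLOSE 1-2: Q_total=27.00, C_total=5.00, V=5.40; Q1=5.40, Q2=21.60; dissipated=133.225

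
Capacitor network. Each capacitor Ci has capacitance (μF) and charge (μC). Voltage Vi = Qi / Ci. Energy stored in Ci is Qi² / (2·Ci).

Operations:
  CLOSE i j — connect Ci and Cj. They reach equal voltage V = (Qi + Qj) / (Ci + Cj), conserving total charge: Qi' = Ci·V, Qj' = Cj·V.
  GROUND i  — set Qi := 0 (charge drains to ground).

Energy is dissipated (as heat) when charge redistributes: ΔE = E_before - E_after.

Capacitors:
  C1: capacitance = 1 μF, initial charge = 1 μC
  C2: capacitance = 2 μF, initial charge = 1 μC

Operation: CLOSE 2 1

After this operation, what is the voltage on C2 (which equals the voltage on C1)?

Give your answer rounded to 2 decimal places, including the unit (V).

Initial: C1(1μF, Q=1μC, V=1.00V), C2(2μF, Q=1μC, V=0.50V)
Op 1: CLOSE 2-1: Q_total=2.00, C_total=3.00, V=0.67; Q2=1.33, Q1=0.67; dissipated=0.083

Answer: 0.67 V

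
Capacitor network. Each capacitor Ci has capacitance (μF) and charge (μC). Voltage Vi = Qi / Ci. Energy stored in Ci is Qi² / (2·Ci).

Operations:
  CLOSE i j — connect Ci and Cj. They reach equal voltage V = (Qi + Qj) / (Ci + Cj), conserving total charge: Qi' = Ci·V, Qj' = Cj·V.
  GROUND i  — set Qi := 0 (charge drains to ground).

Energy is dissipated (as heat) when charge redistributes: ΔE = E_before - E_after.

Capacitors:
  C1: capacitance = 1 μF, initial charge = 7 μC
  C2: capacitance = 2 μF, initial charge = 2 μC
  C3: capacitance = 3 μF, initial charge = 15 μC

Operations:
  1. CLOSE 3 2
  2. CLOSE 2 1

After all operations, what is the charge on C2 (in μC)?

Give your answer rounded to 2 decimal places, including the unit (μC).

Initial: C1(1μF, Q=7μC, V=7.00V), C2(2μF, Q=2μC, V=1.00V), C3(3μF, Q=15μC, V=5.00V)
Op 1: CLOSE 3-2: Q_total=17.00, C_total=5.00, V=3.40; Q3=10.20, Q2=6.80; dissipated=9.600
Op 2: CLOSE 2-1: Q_total=13.80, C_total=3.00, V=4.60; Q2=9.20, Q1=4.60; dissipated=4.320
Final charges: Q1=4.60, Q2=9.20, Q3=10.20

Answer: 9.20 μC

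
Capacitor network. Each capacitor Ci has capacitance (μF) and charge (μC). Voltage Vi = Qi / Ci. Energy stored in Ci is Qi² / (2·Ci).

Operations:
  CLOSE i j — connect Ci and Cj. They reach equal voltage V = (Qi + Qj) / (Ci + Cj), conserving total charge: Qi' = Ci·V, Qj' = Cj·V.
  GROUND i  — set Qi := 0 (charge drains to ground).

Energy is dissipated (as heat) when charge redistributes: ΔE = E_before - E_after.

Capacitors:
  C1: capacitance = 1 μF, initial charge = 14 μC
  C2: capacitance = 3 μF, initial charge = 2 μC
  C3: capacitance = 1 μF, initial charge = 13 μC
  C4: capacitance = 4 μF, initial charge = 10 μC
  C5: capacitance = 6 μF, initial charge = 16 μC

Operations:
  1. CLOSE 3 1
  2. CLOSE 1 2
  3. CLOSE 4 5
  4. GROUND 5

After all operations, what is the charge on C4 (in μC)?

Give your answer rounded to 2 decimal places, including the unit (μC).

Answer: 10.40 μC

Derivation:
Initial: C1(1μF, Q=14μC, V=14.00V), C2(3μF, Q=2μC, V=0.67V), C3(1μF, Q=13μC, V=13.00V), C4(4μF, Q=10μC, V=2.50V), C5(6μF, Q=16μC, V=2.67V)
Op 1: CLOSE 3-1: Q_total=27.00, C_total=2.00, V=13.50; Q3=13.50, Q1=13.50; dissipated=0.250
Op 2: CLOSE 1-2: Q_total=15.50, C_total=4.00, V=3.88; Q1=3.88, Q2=11.62; dissipated=61.760
Op 3: CLOSE 4-5: Q_total=26.00, C_total=10.00, V=2.60; Q4=10.40, Q5=15.60; dissipated=0.033
Op 4: GROUND 5: Q5=0; energy lost=20.280
Final charges: Q1=3.88, Q2=11.62, Q3=13.50, Q4=10.40, Q5=0.00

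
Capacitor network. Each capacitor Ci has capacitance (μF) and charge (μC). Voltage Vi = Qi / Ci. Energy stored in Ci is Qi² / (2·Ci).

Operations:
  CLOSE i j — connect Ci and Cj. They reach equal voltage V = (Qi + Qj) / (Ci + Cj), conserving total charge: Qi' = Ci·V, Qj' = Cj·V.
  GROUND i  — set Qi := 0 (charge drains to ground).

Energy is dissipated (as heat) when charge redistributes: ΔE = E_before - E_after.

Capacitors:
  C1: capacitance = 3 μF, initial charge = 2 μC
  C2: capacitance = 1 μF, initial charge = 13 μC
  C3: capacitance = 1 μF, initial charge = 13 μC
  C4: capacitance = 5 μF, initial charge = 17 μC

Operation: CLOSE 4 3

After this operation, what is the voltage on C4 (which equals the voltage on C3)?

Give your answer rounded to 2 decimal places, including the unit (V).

Initial: C1(3μF, Q=2μC, V=0.67V), C2(1μF, Q=13μC, V=13.00V), C3(1μF, Q=13μC, V=13.00V), C4(5μF, Q=17μC, V=3.40V)
Op 1: CLOSE 4-3: Q_total=30.00, C_total=6.00, V=5.00; Q4=25.00, Q3=5.00; dissipated=38.400

Answer: 5.00 V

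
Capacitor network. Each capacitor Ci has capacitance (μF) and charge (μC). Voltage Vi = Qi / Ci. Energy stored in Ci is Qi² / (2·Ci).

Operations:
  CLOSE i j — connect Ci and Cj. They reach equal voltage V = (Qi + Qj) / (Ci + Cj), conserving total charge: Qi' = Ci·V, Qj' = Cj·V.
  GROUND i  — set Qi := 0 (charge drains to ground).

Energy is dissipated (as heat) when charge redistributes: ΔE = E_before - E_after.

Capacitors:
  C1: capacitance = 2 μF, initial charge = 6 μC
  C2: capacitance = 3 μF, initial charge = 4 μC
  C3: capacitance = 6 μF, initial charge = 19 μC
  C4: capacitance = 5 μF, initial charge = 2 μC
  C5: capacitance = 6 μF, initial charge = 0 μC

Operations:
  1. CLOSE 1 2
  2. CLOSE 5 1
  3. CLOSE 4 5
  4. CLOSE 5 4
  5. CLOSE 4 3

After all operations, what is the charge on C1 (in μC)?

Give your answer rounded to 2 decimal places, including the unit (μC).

Answer: 1.00 μC

Derivation:
Initial: C1(2μF, Q=6μC, V=3.00V), C2(3μF, Q=4μC, V=1.33V), C3(6μF, Q=19μC, V=3.17V), C4(5μF, Q=2μC, V=0.40V), C5(6μF, Q=0μC, V=0.00V)
Op 1: CLOSE 1-2: Q_total=10.00, C_total=5.00, V=2.00; Q1=4.00, Q2=6.00; dissipated=1.667
Op 2: CLOSE 5-1: Q_total=4.00, C_total=8.00, V=0.50; Q5=3.00, Q1=1.00; dissipated=3.000
Op 3: CLOSE 4-5: Q_total=5.00, C_total=11.00, V=0.45; Q4=2.27, Q5=2.73; dissipated=0.014
Op 4: CLOSE 5-4: Q_total=5.00, C_total=11.00, V=0.45; Q5=2.73, Q4=2.27; dissipated=0.000
Op 5: CLOSE 4-3: Q_total=21.27, C_total=11.00, V=1.93; Q4=9.67, Q3=11.60; dissipated=10.030
Final charges: Q1=1.00, Q2=6.00, Q3=11.60, Q4=9.67, Q5=2.73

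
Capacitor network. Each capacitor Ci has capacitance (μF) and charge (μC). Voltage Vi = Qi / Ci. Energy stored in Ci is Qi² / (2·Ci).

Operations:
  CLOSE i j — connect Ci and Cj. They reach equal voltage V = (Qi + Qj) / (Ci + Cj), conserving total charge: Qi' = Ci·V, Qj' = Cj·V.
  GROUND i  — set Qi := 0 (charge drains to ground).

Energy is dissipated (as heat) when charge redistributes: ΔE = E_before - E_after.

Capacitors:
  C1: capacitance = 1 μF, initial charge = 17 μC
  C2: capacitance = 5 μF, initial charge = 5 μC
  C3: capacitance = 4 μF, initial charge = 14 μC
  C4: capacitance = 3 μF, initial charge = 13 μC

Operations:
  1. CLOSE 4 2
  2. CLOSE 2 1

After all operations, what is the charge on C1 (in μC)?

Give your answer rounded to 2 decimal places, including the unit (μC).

Answer: 4.71 μC

Derivation:
Initial: C1(1μF, Q=17μC, V=17.00V), C2(5μF, Q=5μC, V=1.00V), C3(4μF, Q=14μC, V=3.50V), C4(3μF, Q=13μC, V=4.33V)
Op 1: CLOSE 4-2: Q_total=18.00, C_total=8.00, V=2.25; Q4=6.75, Q2=11.25; dissipated=10.417
Op 2: CLOSE 2-1: Q_total=28.25, C_total=6.00, V=4.71; Q2=23.54, Q1=4.71; dissipated=90.651
Final charges: Q1=4.71, Q2=23.54, Q3=14.00, Q4=6.75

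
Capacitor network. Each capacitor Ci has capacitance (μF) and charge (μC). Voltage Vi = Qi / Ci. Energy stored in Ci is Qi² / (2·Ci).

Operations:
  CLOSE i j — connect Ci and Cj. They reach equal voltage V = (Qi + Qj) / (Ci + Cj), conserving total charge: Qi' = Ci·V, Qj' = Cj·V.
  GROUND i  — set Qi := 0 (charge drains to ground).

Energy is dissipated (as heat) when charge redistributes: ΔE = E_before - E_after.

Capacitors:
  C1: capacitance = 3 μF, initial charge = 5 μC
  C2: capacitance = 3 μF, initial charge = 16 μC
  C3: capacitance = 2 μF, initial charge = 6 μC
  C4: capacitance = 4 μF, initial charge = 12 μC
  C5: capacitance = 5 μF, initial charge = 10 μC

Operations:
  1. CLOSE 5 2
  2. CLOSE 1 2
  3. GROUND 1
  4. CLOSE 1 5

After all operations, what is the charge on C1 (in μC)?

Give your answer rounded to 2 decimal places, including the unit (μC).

Initial: C1(3μF, Q=5μC, V=1.67V), C2(3μF, Q=16μC, V=5.33V), C3(2μF, Q=6μC, V=3.00V), C4(4μF, Q=12μC, V=3.00V), C5(5μF, Q=10μC, V=2.00V)
Op 1: CLOSE 5-2: Q_total=26.00, C_total=8.00, V=3.25; Q5=16.25, Q2=9.75; dissipated=10.417
Op 2: CLOSE 1-2: Q_total=14.75, C_total=6.00, V=2.46; Q1=7.38, Q2=7.38; dissipated=1.880
Op 3: GROUND 1: Q1=0; energy lost=9.065
Op 4: CLOSE 1-5: Q_total=16.25, C_total=8.00, V=2.03; Q1=6.09, Q5=10.16; dissipated=9.902
Final charges: Q1=6.09, Q2=7.38, Q3=6.00, Q4=12.00, Q5=10.16

Answer: 6.09 μC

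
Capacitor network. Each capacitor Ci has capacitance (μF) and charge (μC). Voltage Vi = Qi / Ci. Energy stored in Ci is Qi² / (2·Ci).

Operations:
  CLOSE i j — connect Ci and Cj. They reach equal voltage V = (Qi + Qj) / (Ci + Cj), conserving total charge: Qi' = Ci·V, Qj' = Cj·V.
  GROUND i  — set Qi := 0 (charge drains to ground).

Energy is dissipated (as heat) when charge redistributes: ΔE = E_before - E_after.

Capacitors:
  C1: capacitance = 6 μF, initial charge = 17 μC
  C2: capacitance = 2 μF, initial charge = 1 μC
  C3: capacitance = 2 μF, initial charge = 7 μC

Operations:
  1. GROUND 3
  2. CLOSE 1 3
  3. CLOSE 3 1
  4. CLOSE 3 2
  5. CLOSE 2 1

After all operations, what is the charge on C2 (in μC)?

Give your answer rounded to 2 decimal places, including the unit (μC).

Initial: C1(6μF, Q=17μC, V=2.83V), C2(2μF, Q=1μC, V=0.50V), C3(2μF, Q=7μC, V=3.50V)
Op 1: GROUND 3: Q3=0; energy lost=12.250
Op 2: CLOSE 1-3: Q_total=17.00, C_total=8.00, V=2.12; Q1=12.75, Q3=4.25; dissipated=6.021
Op 3: CLOSE 3-1: Q_total=17.00, C_total=8.00, V=2.12; Q3=4.25, Q1=12.75; dissipated=0.000
Op 4: CLOSE 3-2: Q_total=5.25, C_total=4.00, V=1.31; Q3=2.62, Q2=2.62; dissipated=1.320
Op 5: CLOSE 2-1: Q_total=15.38, C_total=8.00, V=1.92; Q2=3.84, Q1=11.53; dissipated=0.495
Final charges: Q1=11.53, Q2=3.84, Q3=2.62

Answer: 3.84 μC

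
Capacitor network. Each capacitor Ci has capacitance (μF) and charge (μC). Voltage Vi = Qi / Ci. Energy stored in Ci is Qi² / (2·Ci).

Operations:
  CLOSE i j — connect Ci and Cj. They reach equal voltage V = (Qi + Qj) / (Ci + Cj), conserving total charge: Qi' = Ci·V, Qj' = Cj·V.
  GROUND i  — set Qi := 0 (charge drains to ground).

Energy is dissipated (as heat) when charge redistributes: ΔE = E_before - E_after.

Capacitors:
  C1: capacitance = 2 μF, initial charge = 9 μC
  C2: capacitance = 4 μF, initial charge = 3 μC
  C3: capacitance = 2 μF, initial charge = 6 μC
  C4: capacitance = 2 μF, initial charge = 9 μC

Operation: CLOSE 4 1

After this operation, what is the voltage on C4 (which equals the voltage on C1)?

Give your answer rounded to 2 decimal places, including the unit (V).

Answer: 4.50 V

Derivation:
Initial: C1(2μF, Q=9μC, V=4.50V), C2(4μF, Q=3μC, V=0.75V), C3(2μF, Q=6μC, V=3.00V), C4(2μF, Q=9μC, V=4.50V)
Op 1: CLOSE 4-1: Q_total=18.00, C_total=4.00, V=4.50; Q4=9.00, Q1=9.00; dissipated=0.000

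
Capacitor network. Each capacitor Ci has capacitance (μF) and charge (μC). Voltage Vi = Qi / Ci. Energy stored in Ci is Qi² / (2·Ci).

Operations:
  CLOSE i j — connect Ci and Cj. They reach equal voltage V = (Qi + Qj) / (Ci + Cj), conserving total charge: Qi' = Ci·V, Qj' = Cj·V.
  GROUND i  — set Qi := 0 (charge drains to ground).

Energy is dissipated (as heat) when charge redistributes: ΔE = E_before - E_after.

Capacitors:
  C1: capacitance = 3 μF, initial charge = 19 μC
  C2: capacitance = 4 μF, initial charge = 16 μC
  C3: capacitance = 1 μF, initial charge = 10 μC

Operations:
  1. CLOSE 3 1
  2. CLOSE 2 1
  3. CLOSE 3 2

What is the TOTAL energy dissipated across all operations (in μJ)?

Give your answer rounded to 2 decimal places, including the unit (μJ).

Initial: C1(3μF, Q=19μC, V=6.33V), C2(4μF, Q=16μC, V=4.00V), C3(1μF, Q=10μC, V=10.00V)
Op 1: CLOSE 3-1: Q_total=29.00, C_total=4.00, V=7.25; Q3=7.25, Q1=21.75; dissipated=5.042
Op 2: CLOSE 2-1: Q_total=37.75, C_total=7.00, V=5.39; Q2=21.57, Q1=16.18; dissipated=9.054
Op 3: CLOSE 3-2: Q_total=28.82, C_total=5.00, V=5.76; Q3=5.76, Q2=23.06; dissipated=1.380
Total dissipated: 15.475 μJ

Answer: 15.47 μJ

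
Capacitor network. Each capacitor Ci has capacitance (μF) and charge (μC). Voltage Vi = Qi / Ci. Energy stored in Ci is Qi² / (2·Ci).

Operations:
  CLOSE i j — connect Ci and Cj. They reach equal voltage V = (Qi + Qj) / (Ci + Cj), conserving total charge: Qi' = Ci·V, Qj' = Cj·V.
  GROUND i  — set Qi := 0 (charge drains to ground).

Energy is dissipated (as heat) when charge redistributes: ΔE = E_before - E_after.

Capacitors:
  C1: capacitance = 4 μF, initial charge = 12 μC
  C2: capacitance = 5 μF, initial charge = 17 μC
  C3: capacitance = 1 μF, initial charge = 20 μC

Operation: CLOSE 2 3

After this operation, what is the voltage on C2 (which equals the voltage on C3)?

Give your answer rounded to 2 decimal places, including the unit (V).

Answer: 6.17 V

Derivation:
Initial: C1(4μF, Q=12μC, V=3.00V), C2(5μF, Q=17μC, V=3.40V), C3(1μF, Q=20μC, V=20.00V)
Op 1: CLOSE 2-3: Q_total=37.00, C_total=6.00, V=6.17; Q2=30.83, Q3=6.17; dissipated=114.817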